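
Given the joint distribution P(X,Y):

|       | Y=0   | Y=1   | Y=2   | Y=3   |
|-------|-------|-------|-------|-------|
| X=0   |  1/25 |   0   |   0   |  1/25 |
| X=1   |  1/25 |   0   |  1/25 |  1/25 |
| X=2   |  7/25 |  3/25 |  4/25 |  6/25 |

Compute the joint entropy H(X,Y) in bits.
2.7272 bits

H(X,Y) = -Σ_{x,y} P(x,y) log₂ P(x,y). Per-cell terms -P(x,y)·log₂P(x,y):
  X=0: 0.18575, 0.00000, 0.00000, 0.18575
  X=1: 0.18575, 0.00000, 0.18575, 0.18575
  X=2: 0.51422, 0.36707, 0.42302, 0.49413
  (cells with P = 0 contribute 0)
Sum of the 12 terms: H(X,Y) = 2.7272 bits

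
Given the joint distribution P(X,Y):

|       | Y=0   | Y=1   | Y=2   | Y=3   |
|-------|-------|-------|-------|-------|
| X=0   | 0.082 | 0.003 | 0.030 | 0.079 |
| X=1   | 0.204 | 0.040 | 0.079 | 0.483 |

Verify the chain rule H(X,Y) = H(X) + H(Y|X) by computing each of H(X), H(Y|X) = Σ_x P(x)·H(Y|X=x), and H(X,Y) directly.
H(X) = 0.7098 bits, H(Y|X) = 1.5023 bits, H(X,Y) = 2.2121 bits

Marginal of X (row sums):
  P(X=0) = 0.082 + 0.003 + 0.030 + 0.079 = 0.194
  P(X=1) = 0.204 + 0.040 + 0.079 + 0.483 = 0.806
H(X) = -[0.194·log₂(0.194) + 0.806·log₂(0.806)]
  = 0.45898 + 0.25079 = 0.7098 bits

H(Y|X) = Σ_x P(x)·H(Y|X=x):
  X=0: P(X=0) = 0.194, P(Y|X=0) = (41/97, 3/194, 15/97, 79/194) → H(Y|X=0) = 1.56239
  X=1: P(X=1) = 0.806, P(Y|X=1) = (102/403, 20/403, 79/806, 483/806) → H(Y|X=1) = 1.48786
H(Y|X) = 0.194·1.56239 + 0.806·1.48786 = 1.5023 bits

H(X,Y) = -Σ_{x,y} P(x,y) log₂ P(x,y). Per-cell terms -P(x,y)·log₂P(x,y):
  X=0: 0.29588, 0.02514, 0.15177, 0.28930
  X=1: 0.46785, 0.18575, 0.28930, 0.50710
Sum of the 8 terms: H(X,Y) = 2.2121 bits

Chain rule check:
  H(X) + H(Y|X) = 0.7098 + 1.5023 = 2.2121 bits
  H(X,Y) = 2.2121 bits
✓ Chain rule verified.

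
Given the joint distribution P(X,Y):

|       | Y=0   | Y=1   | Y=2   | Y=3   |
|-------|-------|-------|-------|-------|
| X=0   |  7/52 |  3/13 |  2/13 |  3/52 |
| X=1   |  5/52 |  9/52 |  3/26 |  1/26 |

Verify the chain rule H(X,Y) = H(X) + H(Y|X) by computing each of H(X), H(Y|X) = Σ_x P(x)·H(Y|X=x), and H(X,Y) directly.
H(X) = 0.9829 bits, H(Y|X) = 1.8508 bits, H(X,Y) = 2.8336 bits

Marginal of X (row sums):
  P(X=0) = 7/52 + 3/13 + 2/13 + 3/52 = 15/26
  P(X=1) = 5/52 + 9/52 + 3/26 + 1/26 = 11/26
H(X) = -[(15/26)·log₂(15/26) + (11/26)·log₂(11/26)]
  = 0.45782 + 0.52504 = 0.9829 bits

H(Y|X) = Σ_x P(x)·H(Y|X=x):
  X=0: P(X=0) = 15/26, P(Y|X=0) = (7/30, 2/5, 4/15, 1/10) → H(Y|X=0) = 1.85936
  X=1: P(X=1) = 11/26, P(Y|X=1) = (5/22, 9/22, 3/11, 1/11) → H(Y|X=1) = 1.83903
H(Y|X) = (15/26)·1.85936 + (11/26)·1.83903 = 1.8508 bits

H(X,Y) = -Σ_{x,y} P(x,y) log₂ P(x,y). Per-cell terms -P(x,y)·log₂P(x,y):
  X=0: 0.38945, 0.48819, 0.41545, 0.23743
  X=1: 0.32486, 0.43797, 0.35948, 0.18079
Sum of the 8 terms: H(X,Y) = 2.8336 bits

Chain rule check:
  H(X) + H(Y|X) = 0.9829 + 1.8508 = 2.8337 bits
  H(X,Y) = 2.8336 bits
✓ Chain rule verified (Δ = 0.0001 is 4-dp rounding noise: each of the three values was rounded independently).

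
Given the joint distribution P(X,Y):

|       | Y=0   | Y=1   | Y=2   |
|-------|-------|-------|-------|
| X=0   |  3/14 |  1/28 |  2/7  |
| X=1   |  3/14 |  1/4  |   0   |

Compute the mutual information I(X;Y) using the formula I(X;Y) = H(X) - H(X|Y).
0.4124 bits

I(X;Y) = H(X) - H(X|Y)

Marginal of X (row sums):
  P(X=0) = 3/14 + 1/28 + 2/7 = 15/28
  P(X=1) = 3/14 + 1/4 + 0 = 13/28
H(X) = -[(15/28)·log₂(15/28) + (13/28)·log₂(13/28)]
  = 0.48239160 + 0.51392492 = 0.9963165 bits

Marginal of Y (column sums):
  P(Y=0) = 3/14 + 3/14 = 3/7
  P(Y=1) = 1/28 + 1/4 = 2/7
  P(Y=2) = 2/7 + 0 = 2/7
H(X|Y) = Σ_y P(y)·H(X|Y=y):
  Y=0: P(Y=0) = 3/7, P(X|Y=0) = (1/2, 1/2) → H(X|Y=0) = 1.00000000
  Y=1: P(Y=1) = 2/7, P(X|Y=1) = (1/8, 7/8) → H(X|Y=1) = 0.54356444
  Y=2: P(Y=2) = 2/7, P(X|Y=2) = (1, 0) → H(X|Y=2) = 0.00000000
H(X|Y) = (3/7)·1.00000000 + (2/7)·0.54356444 + (2/7)·0.00000000 = 0.5838756 bits

I(X;Y) = H(X) - H(X|Y) = 0.9963165 - 0.5838756 = 0.4124 bits

Cross-check via I(X;Y) = H(X) + H(Y) - H(X,Y): computing H(Y) from the column sums and H(X,Y) from the 6 cells in the same way gives H(Y) = 1.5566567 bits and H(X,Y) = 2.1405323 bits, so
I(X;Y) = 0.9963165 + 1.5566567 - 2.1405323 = 0.4124 bits ✓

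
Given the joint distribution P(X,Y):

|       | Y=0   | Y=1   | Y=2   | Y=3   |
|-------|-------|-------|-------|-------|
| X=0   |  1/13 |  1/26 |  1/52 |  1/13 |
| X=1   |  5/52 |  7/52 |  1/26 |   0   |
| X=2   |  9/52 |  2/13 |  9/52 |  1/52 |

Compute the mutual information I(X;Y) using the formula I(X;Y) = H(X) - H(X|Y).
0.1890 bits

I(X;Y) = H(X) - H(X|Y)

Marginal of X (row sums):
  P(X=0) = 1/13 + 1/26 + 1/52 + 1/13 = 11/52
  P(X=1) = 5/52 + 7/52 + 1/26 + 0 = 7/26
  P(X=2) = 9/52 + 2/13 + 9/52 + 1/52 = 27/52
H(X) = -[(11/52)·log₂(11/52) + (7/26)·log₂(7/26) + (27/52)·log₂(27/52)]
  = 0.47406 + 0.50968 + 0.49096 = 1.47470 bits

Marginal of Y (column sums):
  P(Y=0) = 1/13 + 5/52 + 9/52 = 9/26
  P(Y=1) = 1/26 + 7/52 + 2/13 = 17/52
  P(Y=2) = 1/52 + 1/26 + 9/52 = 3/13
  P(Y=3) = 1/13 + 0 + 1/52 = 5/52
H(X|Y) = Σ_y P(y)·H(X|Y=y):
  Y=0: P(Y=0) = 9/26, P(X|Y=0) = (2/9, 5/18, 1/2) → H(X|Y=0) = 1.49554
  Y=1: P(Y=1) = 17/52, P(X|Y=1) = (2/17, 7/17, 8/17) → H(X|Y=1) = 1.40208
  Y=2: P(Y=2) = 3/13, P(X|Y=2) = (1/12, 1/6, 3/4) → H(X|Y=2) = 1.04085
  Y=3: P(Y=3) = 5/52, P(X|Y=3) = (4/5, 0, 1/5) → H(X|Y=3) = 0.72193
H(X|Y) = (9/26)·1.49554 + (17/52)·1.40208 + (3/13)·1.04085 + (5/52)·0.72193 = 1.28567 bits

I(X;Y) = H(X) - H(X|Y) = 1.47470 - 1.28567 = 0.1890 bits

Cross-check via I(X;Y) = H(X) + H(Y) - H(X,Y): computing H(Y) from the column sums and H(X,Y) from the 12 cells in the same way gives H(Y) = 1.87016 bits and H(X,Y) = 3.15583 bits, so
I(X;Y) = 1.47470 + 1.87016 - 3.15583 = 0.1890 bits ✓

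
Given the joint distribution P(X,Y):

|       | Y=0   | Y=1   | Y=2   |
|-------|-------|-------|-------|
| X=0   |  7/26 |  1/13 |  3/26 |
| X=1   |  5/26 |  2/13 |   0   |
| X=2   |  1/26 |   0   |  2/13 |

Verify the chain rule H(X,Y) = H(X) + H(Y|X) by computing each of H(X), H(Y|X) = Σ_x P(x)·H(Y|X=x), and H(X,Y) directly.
H(X) = 1.5020 bits, H(Y|X) = 1.1209 bits, H(X,Y) = 2.6229 bits

Marginal of X (row sums):
  P(X=0) = 7/26 + 1/13 + 3/26 = 6/13
  P(X=1) = 5/26 + 2/13 + 0 = 9/26
  P(X=2) = 1/26 + 0 + 2/13 = 5/26
H(X) = -[(6/13)·log₂(6/13) + (9/26)·log₂(9/26) + (5/26)·log₂(5/26)]
  = 0.51484 + 0.52979 + 0.45741 = 1.5020 bits

H(Y|X) = Σ_x P(x)·H(Y|X=x):
  X=0: P(X=0) = 6/13, P(Y|X=0) = (7/12, 1/6, 1/4) → H(Y|X=0) = 1.38443
  X=1: P(X=1) = 9/26, P(Y|X=1) = (5/9, 4/9, 0) → H(Y|X=1) = 0.99108
  X=2: P(X=2) = 5/26, P(Y|X=2) = (1/5, 0, 4/5) → H(Y|X=2) = 0.72193
H(Y|X) = (6/13)·1.38443 + (9/26)·0.99108 + (5/26)·0.72193 = 1.1209 bits

H(X,Y) = -Σ_{x,y} P(x,y) log₂ P(x,y). Per-cell terms -P(x,y)·log₂P(x,y):
  X=0: 0.50968, 0.28465, 0.35948
  X=1: 0.45741, 0.41545, 0.00000
  X=2: 0.18079, 0.00000, 0.41545
  (cells with P = 0 contribute 0)
Sum of the 9 terms: H(X,Y) = 2.6229 bits

Chain rule check:
  H(X) + H(Y|X) = 1.5020 + 1.1209 = 2.6229 bits
  H(X,Y) = 2.6229 bits
✓ Chain rule verified.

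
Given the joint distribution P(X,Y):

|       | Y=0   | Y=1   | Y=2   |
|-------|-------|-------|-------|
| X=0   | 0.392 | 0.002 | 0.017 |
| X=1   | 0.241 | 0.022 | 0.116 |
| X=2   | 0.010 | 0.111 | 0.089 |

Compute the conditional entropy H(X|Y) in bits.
1.0712 bits

H(X|Y) = H(X,Y) - H(Y)

H(X,Y) = -Σ_{x,y} P(x,y) log₂ P(x,y). Per-cell terms -P(x,y)·log₂P(x,y):
  X=0: 0.529621, 0.017932, 0.099931
  X=1: 0.494748, 0.121140, 0.360505
  X=2: 0.066439, 0.352022, 0.310615
Sum of the 9 terms: H(X,Y) = 2.35295 bits

Marginal of Y (column sums):
  P(Y=0) = 0.392 + 0.241 + 0.010 = 0.643
  P(Y=1) = 0.002 + 0.022 + 0.111 = 0.135
  P(Y=2) = 0.017 + 0.116 + 0.089 = 0.222
H(Y) = -[0.643·log₂(0.643) + 0.135·log₂(0.135) + 0.222·log₂(0.222)]
  = 0.409661 + 0.390011 + 0.482044 = 1.28172 bits

H(X|Y) = H(X,Y) - H(Y) = 2.35295 - 1.28172 = 1.0712 bits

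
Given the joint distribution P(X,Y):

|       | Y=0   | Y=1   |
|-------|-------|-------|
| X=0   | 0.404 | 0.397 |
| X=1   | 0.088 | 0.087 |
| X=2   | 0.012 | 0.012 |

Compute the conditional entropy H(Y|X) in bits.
1.0000 bits

H(Y|X) = H(X,Y) - H(X)

H(X,Y) = -Σ_{x,y} P(x,y) log₂ P(x,y). Per-cell terms -P(x,y)·log₂P(x,y):
  X=0: 0.52826, 0.52912
  X=1: 0.30856, 0.30649
  X=2: 0.07657, 0.07657
Sum of the 6 terms: H(X,Y) = 1.8256 bits

Marginal of X (row sums):
  P(X=0) = 0.404 + 0.397 = 0.801
  P(X=1) = 0.088 + 0.087 = 0.175
  P(X=2) = 0.012 + 0.012 = 0.024
H(X) = -[0.801·log₂(0.801) + 0.175·log₂(0.175) + 0.024·log₂(0.024)]
  = 0.25642 + 0.44005 + 0.12914 = 0.8256 bits

H(Y|X) = H(X,Y) - H(X) = 1.8256 - 0.8256 = 1.0000 bits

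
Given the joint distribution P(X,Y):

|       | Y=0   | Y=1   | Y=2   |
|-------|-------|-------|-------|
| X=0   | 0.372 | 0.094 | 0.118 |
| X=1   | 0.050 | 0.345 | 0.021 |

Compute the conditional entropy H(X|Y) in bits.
0.6356 bits

H(X|Y) = H(X,Y) - H(Y)

H(X,Y) = -Σ_{x,y} P(x,y) log₂ P(x,y). Per-cell terms -P(x,y)·log₂P(x,y):
  X=0: 0.5307, 0.3207, 0.3638
  X=1: 0.2161, 0.5297, 0.1170
Sum of the 6 terms: H(X,Y) = 2.0780 bits

Marginal of Y (column sums):
  P(Y=0) = 0.372 + 0.050 = 0.422
  P(Y=1) = 0.094 + 0.345 = 0.439
  P(Y=2) = 0.118 + 0.021 = 0.139
H(Y) = -[0.422·log₂(0.422) + 0.439·log₂(0.439) + 0.139·log₂(0.139)]
  = 0.5253 + 0.5214 + 0.3957 = 1.4424 bits

H(X|Y) = H(X,Y) - H(Y) = 2.0780 - 1.4424 = 0.6356 bits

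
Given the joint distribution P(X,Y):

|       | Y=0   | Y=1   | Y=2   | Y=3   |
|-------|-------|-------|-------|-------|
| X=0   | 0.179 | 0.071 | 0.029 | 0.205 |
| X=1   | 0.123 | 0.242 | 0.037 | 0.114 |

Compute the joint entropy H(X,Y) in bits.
2.7324 bits

H(X,Y) = -Σ_{x,y} P(x,y) log₂ P(x,y). Per-cell terms -P(x,y)·log₂P(x,y):
  X=0: 0.4443, 0.2709, 0.1481, 0.4687
  X=1: 0.3719, 0.4954, 0.1760, 0.3571
Sum of the 8 terms: H(X,Y) = 2.7324 bits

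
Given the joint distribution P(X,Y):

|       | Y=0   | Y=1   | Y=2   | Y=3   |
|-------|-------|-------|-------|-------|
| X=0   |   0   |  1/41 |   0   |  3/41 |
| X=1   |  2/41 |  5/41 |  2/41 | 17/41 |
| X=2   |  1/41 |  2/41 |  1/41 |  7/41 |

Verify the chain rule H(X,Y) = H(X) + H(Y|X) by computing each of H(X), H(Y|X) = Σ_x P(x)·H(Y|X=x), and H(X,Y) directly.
H(X) = 1.2535 bits, H(Y|X) = 1.3844 bits, H(X,Y) = 2.6380 bits

Marginal of X (row sums):
  P(X=0) = 0 + 1/41 + 0 + 3/41 = 4/41
  P(X=1) = 2/41 + 5/41 + 2/41 + 17/41 = 26/41
  P(X=2) = 1/41 + 2/41 + 1/41 + 7/41 = 11/41
H(X) = -[(4/41)·log₂(4/41) + (26/41)·log₂(26/41) + (11/41)·log₂(11/41)]
  = 0.327566 + 0.416705 + 0.509252 = 1.2535 bits

H(Y|X) = Σ_x P(x)·H(Y|X=x):
  X=0: P(X=0) = 4/41, P(Y|X=0) = (0, 1/4, 0, 3/4) → H(Y|X=0) = 0.811278
  X=1: P(X=1) = 26/41, P(Y|X=1) = (1/13, 5/26, 1/13, 17/26) → H(Y|X=1) = 1.427497
  X=2: P(X=2) = 11/41, P(Y|X=2) = (1/11, 2/11, 1/11, 7/11) → H(Y|X=2) = 1.491115
H(Y|X) = (4/41)·0.811278 + (26/41)·1.427497 + (11/41)·1.491115 = 1.3844 bits

H(X,Y) = -Σ_{x,y} P(x,y) log₂ P(x,y). Per-cell terms -P(x,y)·log₂P(x,y):
  X=0: 0.000000, 0.130672, 0.000000, 0.276043
  X=1: 0.212564, 0.370198, 0.212564, 0.526622
  X=2: 0.130672, 0.212564, 0.130672, 0.435400
  (cells with P = 0 contribute 0)
Sum of the 12 terms: H(X,Y) = 2.6380 bits

Chain rule check:
  H(X) + H(Y|X) = 1.2535 + 1.3844 = 2.6379 bits
  H(X,Y) = 2.6380 bits
✓ Chain rule verified (Δ = 0.0001 is 4-dp rounding noise: each of the three values was rounded independently).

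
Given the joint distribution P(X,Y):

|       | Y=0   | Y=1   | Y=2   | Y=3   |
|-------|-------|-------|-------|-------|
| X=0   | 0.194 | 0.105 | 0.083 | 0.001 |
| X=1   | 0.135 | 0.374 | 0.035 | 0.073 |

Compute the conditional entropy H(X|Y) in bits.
0.7959 bits

H(X|Y) = H(X,Y) - H(Y)

H(X,Y) = -Σ_{x,y} P(x,y) log₂ P(x,y). Per-cell terms -P(x,y)·log₂P(x,y):
  X=0: 0.45898, 0.34141, 0.29803, 0.00997
  X=1: 0.39001, 0.53066, 0.16928, 0.27565
Sum of the 8 terms: H(X,Y) = 2.4740 bits

Marginal of Y (column sums):
  P(Y=0) = 0.194 + 0.135 = 0.329
  P(Y=1) = 0.105 + 0.374 = 0.479
  P(Y=2) = 0.083 + 0.035 = 0.118
  P(Y=3) = 0.001 + 0.073 = 0.074
H(Y) = -[0.329·log₂(0.329) + 0.479·log₂(0.479) + 0.118·log₂(0.118) + 0.074·log₂(0.074)]
  = 0.52766 + 0.50865 + 0.36381 + 0.27797 = 1.6781 bits

H(X|Y) = H(X,Y) - H(Y) = 2.4740 - 1.6781 = 0.7959 bits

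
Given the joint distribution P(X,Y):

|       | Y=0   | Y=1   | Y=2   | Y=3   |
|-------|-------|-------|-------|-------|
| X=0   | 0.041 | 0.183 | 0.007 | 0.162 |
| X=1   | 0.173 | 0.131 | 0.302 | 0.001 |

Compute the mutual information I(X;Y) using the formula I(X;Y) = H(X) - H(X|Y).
0.4511 bits

I(X;Y) = H(X) - H(X|Y)

Marginal of X (row sums):
  P(X=0) = 0.041 + 0.183 + 0.007 + 0.162 = 0.393
  P(X=1) = 0.173 + 0.131 + 0.302 + 0.001 = 0.607
H(X) = -[0.393·log₂(0.393) + 0.607·log₂(0.607)]
  = 0.5295 + 0.4372 = 0.9667 bits

Marginal of Y (column sums):
  P(Y=0) = 0.041 + 0.173 = 0.214
  P(Y=1) = 0.183 + 0.131 = 0.314
  P(Y=2) = 0.007 + 0.302 = 0.309
  P(Y=3) = 0.162 + 0.001 = 0.163
H(X|Y) = Σ_y P(y)·H(X|Y=y):
  Y=0: P(Y=0) = 0.214, P(X|Y=0) = (41/214, 173/214) → H(X|Y=0) = 0.7048
  Y=1: P(Y=1) = 0.314, P(X|Y=1) = (183/314, 131/314) → H(X|Y=1) = 0.9801
  Y=2: P(Y=2) = 0.309, P(X|Y=2) = (7/309, 302/309) → H(X|Y=2) = 0.1561
  Y=3: P(Y=3) = 0.163, P(X|Y=3) = (162/163, 1/163) → H(X|Y=3) = 0.0539
H(X|Y) = 0.214·0.7048 + 0.314·0.9801 + 0.309·0.1561 + 0.163·0.0539 = 0.5156 bits

I(X;Y) = H(X) - H(X|Y) = 0.9667 - 0.5156 = 0.4511 bits

Cross-check via I(X;Y) = H(X) + H(Y) - H(X,Y): computing H(Y) from the column sums and H(X,Y) from the 8 cells in the same way gives H(Y) = 1.9509 bits and H(X,Y) = 2.4665 bits, so
I(X;Y) = 0.9667 + 1.9509 - 2.4665 = 0.4511 bits ✓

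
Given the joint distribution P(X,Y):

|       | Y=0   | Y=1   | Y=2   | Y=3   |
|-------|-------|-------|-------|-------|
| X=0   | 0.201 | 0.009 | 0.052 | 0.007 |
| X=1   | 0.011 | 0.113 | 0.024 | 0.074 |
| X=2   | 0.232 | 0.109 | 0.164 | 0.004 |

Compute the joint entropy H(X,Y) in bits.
2.9296 bits

H(X,Y) = -Σ_{x,y} P(x,y) log₂ P(x,y). Per-cell terms -P(x,y)·log₂P(x,y):
  X=0: 0.46526, 0.06116, 0.22180, 0.05011
  X=1: 0.07157, 0.35545, 0.12914, 0.27797
  X=2: 0.48901, 0.34854, 0.42775, 0.03186
Sum of the 12 terms: H(X,Y) = 2.9296 bits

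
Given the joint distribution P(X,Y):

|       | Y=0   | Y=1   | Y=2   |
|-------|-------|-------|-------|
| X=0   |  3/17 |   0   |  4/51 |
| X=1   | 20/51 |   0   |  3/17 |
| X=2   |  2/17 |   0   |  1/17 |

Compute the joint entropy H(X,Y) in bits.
2.3045 bits

H(X,Y) = -Σ_{x,y} P(x,y) log₂ P(x,y). Per-cell terms -P(x,y)·log₂P(x,y):
  X=0: 0.441618, 0.000000, 0.288033
  X=1: 0.529607, 0.000000, 0.441618
  X=2: 0.363231, 0.000000, 0.240439
  (cells with P = 0 contribute 0)
Sum of the 9 terms: H(X,Y) = 2.3045 bits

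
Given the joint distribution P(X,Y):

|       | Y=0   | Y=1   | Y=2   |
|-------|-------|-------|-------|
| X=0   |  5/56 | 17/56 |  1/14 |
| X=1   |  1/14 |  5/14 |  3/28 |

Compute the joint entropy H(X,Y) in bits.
2.2530 bits

H(X,Y) = -Σ_{x,y} P(x,y) log₂ P(x,y). Per-cell terms -P(x,y)·log₂P(x,y):
  X=0: 0.31120, 0.52211, 0.27195
  X=1: 0.27195, 0.53051, 0.34526
Sum of the 6 terms: H(X,Y) = 2.2530 bits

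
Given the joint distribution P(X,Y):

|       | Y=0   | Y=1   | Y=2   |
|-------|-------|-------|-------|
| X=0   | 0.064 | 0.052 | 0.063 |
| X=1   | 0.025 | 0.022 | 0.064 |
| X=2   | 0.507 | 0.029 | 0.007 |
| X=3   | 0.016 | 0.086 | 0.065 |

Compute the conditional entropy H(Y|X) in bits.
0.8802 bits

H(Y|X) = H(X,Y) - H(X)

H(X,Y) = -Σ_{x,y} P(x,y) log₂ P(x,y). Per-cell terms -P(x,y)·log₂P(x,y):
  X=0: 0.25381, 0.22180, 0.25128
  X=1: 0.13305, 0.12114, 0.25381
  X=2: 0.49683, 0.14813, 0.05011
  X=3: 0.09545, 0.30440, 0.25632
Sum of the 12 terms: H(X,Y) = 2.5861 bits

Marginal of X (row sums):
  P(X=0) = 0.064 + 0.052 + 0.063 = 0.179
  P(X=1) = 0.025 + 0.022 + 0.064 = 0.111
  P(X=2) = 0.507 + 0.029 + 0.007 = 0.543
  P(X=3) = 0.016 + 0.086 + 0.065 = 0.167
H(X) = -[0.179·log₂(0.179) + 0.111·log₂(0.111) + 0.543·log₂(0.543) + 0.167·log₂(0.167)]
  = 0.44427 + 0.35202 + 0.47837 + 0.43121 = 1.7059 bits

H(Y|X) = H(X,Y) - H(X) = 2.5861 - 1.7059 = 0.8802 bits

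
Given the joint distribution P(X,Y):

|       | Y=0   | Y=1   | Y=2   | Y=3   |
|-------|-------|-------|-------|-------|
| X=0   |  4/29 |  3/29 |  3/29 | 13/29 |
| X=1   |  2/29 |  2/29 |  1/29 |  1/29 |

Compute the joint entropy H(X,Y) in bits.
2.4574 bits

H(X,Y) = -Σ_{x,y} P(x,y) log₂ P(x,y). Per-cell terms -P(x,y)·log₂P(x,y):
  X=0: 0.394204, 0.338588, 0.338588, 0.518898
  X=1: 0.266068, 0.266068, 0.167517, 0.167517
Sum of the 8 terms: H(X,Y) = 2.4574 bits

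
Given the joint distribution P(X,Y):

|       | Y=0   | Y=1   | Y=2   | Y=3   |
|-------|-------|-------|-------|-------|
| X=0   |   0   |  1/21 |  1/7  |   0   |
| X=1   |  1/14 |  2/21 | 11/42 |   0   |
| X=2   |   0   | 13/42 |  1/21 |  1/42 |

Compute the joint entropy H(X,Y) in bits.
2.5727 bits

H(X,Y) = -Σ_{x,y} P(x,y) log₂ P(x,y). Per-cell terms -P(x,y)·log₂P(x,y):
  X=0: 0.00000, 0.20916, 0.40105, 0.00000
  X=1: 0.27195, 0.32308, 0.50623, 0.00000
  X=2: 0.00000, 0.52368, 0.20916, 0.12839
  (cells with P = 0 contribute 0)
Sum of the 12 terms: H(X,Y) = 2.5727 bits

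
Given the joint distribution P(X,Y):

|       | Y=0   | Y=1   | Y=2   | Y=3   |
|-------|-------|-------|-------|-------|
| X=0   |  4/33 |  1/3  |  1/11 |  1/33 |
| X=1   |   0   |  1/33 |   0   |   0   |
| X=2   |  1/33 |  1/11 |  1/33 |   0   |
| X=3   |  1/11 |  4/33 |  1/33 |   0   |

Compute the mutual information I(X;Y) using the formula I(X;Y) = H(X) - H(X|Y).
0.0649 bits

I(X;Y) = H(X) - H(X|Y)

Marginal of X (row sums):
  P(X=0) = 4/33 + 1/3 + 1/11 + 1/33 = 19/33
  P(X=1) = 0 + 1/33 + 0 + 0 = 1/33
  P(X=2) = 1/33 + 1/11 + 1/33 + 0 = 5/33
  P(X=3) = 1/11 + 4/33 + 1/33 + 0 = 8/33
H(X) = -[(19/33)·log₂(19/33) + (1/33)·log₂(1/33) + (5/33)·log₂(5/33) + (8/33)·log₂(8/33)]
  = 0.45857 + 0.15286 + 0.41249 + 0.49561 = 1.5195 bits

Marginal of Y (column sums):
  P(Y=0) = 4/33 + 0 + 1/33 + 1/11 = 8/33
  P(Y=1) = 1/3 + 1/33 + 1/11 + 4/33 = 19/33
  P(Y=2) = 1/11 + 0 + 1/33 + 1/33 = 5/33
  P(Y=3) = 1/33 + 0 + 0 + 0 = 1/33
H(X|Y) = Σ_y P(y)·H(X|Y=y):
  Y=0: P(Y=0) = 8/33, P(X|Y=0) = (1/2, 0, 1/8, 3/8) → H(X|Y=0) = 1.40564
  Y=1: P(Y=1) = 19/33, P(X|Y=1) = (11/19, 1/19, 3/19, 4/19) → H(X|Y=1) = 1.57379
  Y=2: P(Y=2) = 5/33, P(X|Y=2) = (3/5, 0, 1/5, 1/5) → H(X|Y=2) = 1.37095
  Y=3: P(Y=3) = 1/33, P(X|Y=3) = (1, 0, 0, 0) → H(X|Y=3) = 0.00000
H(X|Y) = (8/33)·1.40564 + (19/33)·1.57379 + (5/33)·1.37095 + (1/33)·0.00000 = 1.4546 bits

I(X;Y) = H(X) - H(X|Y) = 1.5195 - 1.4546 = 0.0649 bits

Cross-check via I(X;Y) = H(X) + H(Y) - H(X,Y): computing H(Y) from the column sums and H(X,Y) from the 16 cells in the same way gives H(Y) = 1.5195 bits and H(X,Y) = 2.9741 bits, so
I(X;Y) = 1.5195 + 1.5195 - 2.9741 = 0.0649 bits ✓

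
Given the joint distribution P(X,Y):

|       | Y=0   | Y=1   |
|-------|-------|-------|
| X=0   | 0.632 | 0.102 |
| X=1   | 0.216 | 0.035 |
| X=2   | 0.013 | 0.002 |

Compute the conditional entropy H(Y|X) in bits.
0.5816 bits

H(Y|X) = H(X,Y) - H(X)

H(X,Y) = -Σ_{x,y} P(x,y) log₂ P(x,y). Per-cell terms -P(x,y)·log₂P(x,y):
  X=0: 0.41839, 0.33592
  X=1: 0.47755, 0.16928
  X=2: 0.08145, 0.01793
Sum of the 6 terms: H(X,Y) = 1.5005 bits

Marginal of X (row sums):
  P(X=0) = 0.632 + 0.102 = 0.734
  P(X=1) = 0.216 + 0.035 = 0.251
  P(X=2) = 0.013 + 0.002 = 0.015
H(X) = -[0.734·log₂(0.734) + 0.251·log₂(0.251) + 0.015·log₂(0.015)]
  = 0.32747 + 0.50055 + 0.09088 = 0.9189 bits

H(Y|X) = H(X,Y) - H(X) = 1.5005 - 0.9189 = 0.5816 bits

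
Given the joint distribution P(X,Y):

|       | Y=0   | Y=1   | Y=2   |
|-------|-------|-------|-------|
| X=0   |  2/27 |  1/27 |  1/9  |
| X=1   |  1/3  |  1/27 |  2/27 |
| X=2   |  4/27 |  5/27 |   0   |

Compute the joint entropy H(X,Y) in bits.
2.6477 bits

H(X,Y) = -Σ_{x,y} P(x,y) log₂ P(x,y). Per-cell terms -P(x,y)·log₂P(x,y):
  X=0: 0.27814, 0.17611, 0.35221
  X=1: 0.52832, 0.17611, 0.27814
  X=2: 0.40813, 0.45055, 0.00000
  (cells with P = 0 contribute 0)
Sum of the 9 terms: H(X,Y) = 2.6477 bits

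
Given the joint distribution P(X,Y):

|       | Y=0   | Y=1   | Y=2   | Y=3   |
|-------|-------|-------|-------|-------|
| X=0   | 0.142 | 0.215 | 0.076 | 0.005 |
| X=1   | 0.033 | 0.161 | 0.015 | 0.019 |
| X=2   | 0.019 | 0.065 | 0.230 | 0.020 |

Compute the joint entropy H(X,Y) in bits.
2.9491 bits

H(X,Y) = -Σ_{x,y} P(x,y) log₂ P(x,y). Per-cell terms -P(x,y)·log₂P(x,y):
  X=0: 0.3999, 0.4768, 0.2826, 0.0382
  X=1: 0.1624, 0.4242, 0.0909, 0.1086
  X=2: 0.1086, 0.2563, 0.4877, 0.1129
Sum of the 12 terms: H(X,Y) = 2.9491 bits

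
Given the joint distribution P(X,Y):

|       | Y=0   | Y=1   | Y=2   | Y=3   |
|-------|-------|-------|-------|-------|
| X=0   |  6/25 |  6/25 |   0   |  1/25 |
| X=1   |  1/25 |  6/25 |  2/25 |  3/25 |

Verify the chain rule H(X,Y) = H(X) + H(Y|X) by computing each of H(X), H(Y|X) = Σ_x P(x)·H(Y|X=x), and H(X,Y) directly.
H(X) = 0.9988 bits, H(Y|X) = 1.5136 bits, H(X,Y) = 2.5125 bits

Marginal of X (row sums):
  P(X=0) = 6/25 + 6/25 + 0 + 1/25 = 13/25
  P(X=1) = 1/25 + 6/25 + 2/25 + 3/25 = 12/25
H(X) = -[(13/25)·log₂(13/25) + (12/25)·log₂(12/25)]
  = 0.490577 + 0.508269 = 0.9988 bits

H(Y|X) = Σ_x P(x)·H(Y|X=x):
  X=0: P(X=0) = 13/25, P(Y|X=0) = (6/13, 6/13, 0, 1/13) → H(Y|X=0) = 1.314320
  X=1: P(X=1) = 12/25, P(Y|X=1) = (1/12, 1/2, 1/6, 1/4) → H(Y|X=1) = 1.729574
H(Y|X) = (13/25)·1.314320 + (12/25)·1.729574 = 1.5136 bits

H(X,Y) = -Σ_{x,y} P(x,y) log₂ P(x,y). Per-cell terms -P(x,y)·log₂P(x,y):
  X=0: 0.494134, 0.494134, 0.000000, 0.185754
  X=1: 0.185754, 0.494134, 0.291508, 0.367067
  (cells with P = 0 contribute 0)
Sum of the 8 terms: H(X,Y) = 2.5125 bits

Chain rule check:
  H(X) + H(Y|X) = 0.9988 + 1.5136 = 2.5124 bits
  H(X,Y) = 2.5125 bits
✓ Chain rule verified (Δ = 0.0001 is 4-dp rounding noise: each of the three values was rounded independently).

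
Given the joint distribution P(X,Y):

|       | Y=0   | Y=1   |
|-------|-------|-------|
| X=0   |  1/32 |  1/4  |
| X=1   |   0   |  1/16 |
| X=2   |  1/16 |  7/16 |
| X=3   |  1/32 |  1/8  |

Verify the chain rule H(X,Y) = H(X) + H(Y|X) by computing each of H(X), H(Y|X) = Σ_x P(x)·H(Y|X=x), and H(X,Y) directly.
H(X) = 1.6832 bits, H(Y|X) = 0.5261 bits, H(X,Y) = 2.2093 bits

Marginal of X (row sums):
  P(X=0) = 1/32 + 1/4 = 9/32
  P(X=1) = 0 + 1/16 = 1/16
  P(X=2) = 1/16 + 7/16 = 1/2
  P(X=3) = 1/32 + 1/8 = 5/32
H(X) = -[(9/32)·log₂(9/32) + (1/16)·log₂(1/16) + (1/2)·log₂(1/2) + (5/32)·log₂(5/32)]
  = 0.51471 + 0.25000 + 0.50000 + 0.41845 = 1.6832 bits

H(Y|X) = Σ_x P(x)·H(Y|X=x):
  X=0: P(X=0) = 9/32, P(Y|X=0) = (1/9, 8/9) → H(Y|X=0) = 0.50326
  X=1: P(X=1) = 1/16, P(Y|X=1) = (0, 1) → H(Y|X=1) = 0.00000
  X=2: P(X=2) = 1/2, P(Y|X=2) = (1/8, 7/8) → H(Y|X=2) = 0.54356
  X=3: P(X=3) = 5/32, P(Y|X=3) = (1/5, 4/5) → H(Y|X=3) = 0.72193
H(Y|X) = (9/32)·0.50326 + (1/16)·0.00000 + (1/2)·0.54356 + (5/32)·0.72193 = 0.5261 bits

H(X,Y) = -Σ_{x,y} P(x,y) log₂ P(x,y). Per-cell terms -P(x,y)·log₂P(x,y):
  X=0: 0.15625, 0.50000
  X=1: 0.00000, 0.25000
  X=2: 0.25000, 0.52178
  X=3: 0.15625, 0.37500
  (cells with P = 0 contribute 0)
Sum of the 8 terms: H(X,Y) = 2.2093 bits

Chain rule check:
  H(X) + H(Y|X) = 1.6832 + 0.5261 = 2.2093 bits
  H(X,Y) = 2.2093 bits
✓ Chain rule verified.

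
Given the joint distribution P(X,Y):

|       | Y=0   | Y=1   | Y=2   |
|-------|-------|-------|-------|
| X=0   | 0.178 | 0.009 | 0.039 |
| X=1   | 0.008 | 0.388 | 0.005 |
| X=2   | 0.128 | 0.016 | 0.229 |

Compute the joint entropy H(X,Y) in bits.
2.2729 bits

H(X,Y) = -Σ_{x,y} P(x,y) log₂ P(x,y). Per-cell terms -P(x,y)·log₂P(x,y):
  X=0: 0.4432, 0.0612, 0.1825
  X=1: 0.0557, 0.5300, 0.0382
  X=2: 0.3796, 0.0955, 0.4870
Sum of the 9 terms: H(X,Y) = 2.2729 bits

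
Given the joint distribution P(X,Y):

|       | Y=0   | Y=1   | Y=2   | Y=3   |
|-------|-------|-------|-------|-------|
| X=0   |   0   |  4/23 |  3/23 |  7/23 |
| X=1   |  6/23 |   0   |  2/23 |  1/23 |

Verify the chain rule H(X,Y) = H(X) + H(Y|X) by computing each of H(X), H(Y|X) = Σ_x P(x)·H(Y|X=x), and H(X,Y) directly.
H(X) = 0.9656 bits, H(Y|X) = 1.3877 bits, H(X,Y) = 2.3533 bits

Marginal of X (row sums):
  P(X=0) = 0 + 4/23 + 3/23 + 7/23 = 14/23
  P(X=1) = 6/23 + 0 + 2/23 + 1/23 = 9/23
H(X) = -[(14/23)·log₂(14/23) + (9/23)·log₂(9/23)]
  = 0.43595 + 0.52968 = 0.9656 bits

H(Y|X) = Σ_x P(x)·H(Y|X=x):
  X=0: P(X=0) = 14/23, P(Y|X=0) = (0, 2/7, 3/14, 1/2) → H(Y|X=0) = 1.49261
  X=1: P(X=1) = 9/23, P(Y|X=1) = (2/3, 0, 2/9, 1/9) → H(Y|X=1) = 1.22439
H(Y|X) = (14/23)·1.49261 + (9/23)·1.22439 = 1.3877 bits

H(X,Y) = -Σ_{x,y} P(x,y) log₂ P(x,y). Per-cell terms -P(x,y)·log₂P(x,y):
  X=0: 0.00000, 0.43888, 0.38330, 0.52232
  X=1: 0.50572, 0.00000, 0.30640, 0.19668
  (cells with P = 0 contribute 0)
Sum of the 8 terms: H(X,Y) = 2.3533 bits

Chain rule check:
  H(X) + H(Y|X) = 0.9656 + 1.3877 = 2.3533 bits
  H(X,Y) = 2.3533 bits
✓ Chain rule verified.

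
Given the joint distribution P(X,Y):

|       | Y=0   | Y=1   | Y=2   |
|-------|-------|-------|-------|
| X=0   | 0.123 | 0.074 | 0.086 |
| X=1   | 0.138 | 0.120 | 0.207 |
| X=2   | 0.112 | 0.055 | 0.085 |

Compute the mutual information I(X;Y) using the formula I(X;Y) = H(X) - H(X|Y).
0.0187 bits

I(X;Y) = H(X) - H(X|Y)

Marginal of X (row sums):
  P(X=0) = 0.123 + 0.074 + 0.086 = 0.283
  P(X=1) = 0.138 + 0.120 + 0.207 = 0.465
  P(X=2) = 0.112 + 0.055 + 0.085 = 0.252
H(X) = -[0.283·log₂(0.283) + 0.465·log₂(0.465) + 0.252·log₂(0.252)]
  = 0.515379 + 0.513684 + 0.501103 = 1.53017 bits

Marginal of Y (column sums):
  P(Y=0) = 0.123 + 0.138 + 0.112 = 0.373
  P(Y=1) = 0.074 + 0.120 + 0.055 = 0.249
  P(Y=2) = 0.086 + 0.207 + 0.085 = 0.378
H(X|Y) = Σ_y P(y)·H(X|Y=y):
  Y=0: P(Y=0) = 0.373, P(X|Y=0) = (123/373, 138/373, 112/373) → H(X|Y=0) = 1.579682
  Y=1: P(Y=1) = 0.249, P(X|Y=1) = (74/249, 40/83, 55/249) → H(X|Y=1) = 1.508993
  Y=2: P(Y=2) = 0.378, P(X|Y=2) = (43/189, 23/42, 85/378) → H(X|Y=2) = 1.445817
H(X|Y) = 0.373·1.579682 + 0.249·1.508993 + 0.378·1.445817 = 1.51148 bits

I(X;Y) = H(X) - H(X|Y) = 1.53017 - 1.51148 = 0.0187 bits

Cross-check via I(X;Y) = H(X) + H(Y) - H(X,Y): computing H(Y) from the column sums and H(X,Y) from the 9 cells in the same way gives H(Y) = 1.56067 bits and H(X,Y) = 3.07214 bits, so
I(X;Y) = 1.53017 + 1.56067 - 3.07214 = 0.0187 bits ✓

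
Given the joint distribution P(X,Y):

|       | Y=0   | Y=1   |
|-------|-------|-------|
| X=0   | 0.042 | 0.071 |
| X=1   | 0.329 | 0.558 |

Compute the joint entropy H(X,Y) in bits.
1.4603 bits

H(X,Y) = -Σ_{x,y} P(x,y) log₂ P(x,y). Per-cell terms -P(x,y)·log₂P(x,y):
  X=0: 0.1921, 0.2709
  X=1: 0.5277, 0.4696
Sum of the 4 terms: H(X,Y) = 1.4603 bits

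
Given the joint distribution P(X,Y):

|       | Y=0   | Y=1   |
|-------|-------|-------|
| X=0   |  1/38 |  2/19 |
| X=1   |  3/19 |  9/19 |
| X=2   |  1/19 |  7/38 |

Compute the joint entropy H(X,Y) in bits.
2.0842 bits

H(X,Y) = -Σ_{x,y} P(x,y) log₂ P(x,y). Per-cell terms -P(x,y)·log₂P(x,y):
  X=0: 0.138103, 0.341887
  X=1: 0.420468, 0.510633
  X=2: 0.223575, 0.449579
Sum of the 6 terms: H(X,Y) = 2.0842 bits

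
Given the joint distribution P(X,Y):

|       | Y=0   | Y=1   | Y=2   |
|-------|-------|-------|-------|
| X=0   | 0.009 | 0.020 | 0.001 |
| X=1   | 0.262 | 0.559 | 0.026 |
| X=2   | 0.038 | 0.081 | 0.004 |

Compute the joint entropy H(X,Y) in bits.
1.8011 bits

H(X,Y) = -Σ_{x,y} P(x,y) log₂ P(x,y). Per-cell terms -P(x,y)·log₂P(x,y):
  X=0: 0.06116, 0.11288, 0.00997
  X=1: 0.50628, 0.46905, 0.13690
  X=2: 0.17928, 0.29370, 0.03186
Sum of the 9 terms: H(X,Y) = 1.8011 bits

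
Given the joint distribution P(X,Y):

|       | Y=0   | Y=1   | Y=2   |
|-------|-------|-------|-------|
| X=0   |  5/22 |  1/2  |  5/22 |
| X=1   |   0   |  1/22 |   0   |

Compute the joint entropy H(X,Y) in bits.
1.6743 bits

H(X,Y) = -Σ_{x,y} P(x,y) log₂ P(x,y). Per-cell terms -P(x,y)·log₂P(x,y):
  X=0: 0.4858, 0.5000, 0.4858
  X=1: 0.0000, 0.2027, 0.0000
  (cells with P = 0 contribute 0)
Sum of the 6 terms: H(X,Y) = 1.6743 bits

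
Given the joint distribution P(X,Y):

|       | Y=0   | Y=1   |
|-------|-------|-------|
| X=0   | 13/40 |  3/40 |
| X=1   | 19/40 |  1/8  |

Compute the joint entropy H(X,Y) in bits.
1.6924 bits

H(X,Y) = -Σ_{x,y} P(x,y) log₂ P(x,y). Per-cell terms -P(x,y)·log₂P(x,y):
  X=0: 0.52698, 0.28027
  X=1: 0.51015, 0.37500
Sum of the 4 terms: H(X,Y) = 1.6924 bits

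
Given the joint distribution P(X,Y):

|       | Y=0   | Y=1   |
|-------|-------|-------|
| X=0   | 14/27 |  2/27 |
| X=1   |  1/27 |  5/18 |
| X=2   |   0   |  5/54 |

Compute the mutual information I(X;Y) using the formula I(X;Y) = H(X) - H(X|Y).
0.5045 bits

I(X;Y) = H(X) - H(X|Y)

Marginal of X (row sums):
  P(X=0) = 14/27 + 2/27 = 16/27
  P(X=1) = 1/27 + 5/18 = 17/54
  P(X=2) = 0 + 5/54 = 5/54
H(X) = -[(16/27)·log₂(16/27) + (17/54)·log₂(17/54) + (5/54)·log₂(5/54)]
  = 0.44734 + 0.52493 + 0.31787 = 1.29014 bits

Marginal of Y (column sums):
  P(Y=0) = 14/27 + 1/27 + 0 = 5/9
  P(Y=1) = 2/27 + 5/18 + 5/54 = 4/9
H(X|Y) = Σ_y P(y)·H(X|Y=y):
  Y=0: P(Y=0) = 5/9, P(X|Y=0) = (14/15, 1/15, 0) → H(X|Y=0) = 0.35336
  Y=1: P(Y=1) = 4/9, P(X|Y=1) = (1/6, 5/8, 5/24) → H(X|Y=1) = 1.32609
H(X|Y) = (5/9)·0.35336 + (4/9)·1.32609 = 0.78568 bits

I(X;Y) = H(X) - H(X|Y) = 1.29014 - 0.78568 = 0.5045 bits

Cross-check via I(X;Y) = H(X) + H(Y) - H(X,Y): computing H(Y) from the column sums and H(X,Y) from the 6 cells in the same way gives H(Y) = 0.99108 bits and H(X,Y) = 1.77676 bits, so
I(X;Y) = 1.29014 + 0.99108 - 1.77676 = 0.5045 bits ✓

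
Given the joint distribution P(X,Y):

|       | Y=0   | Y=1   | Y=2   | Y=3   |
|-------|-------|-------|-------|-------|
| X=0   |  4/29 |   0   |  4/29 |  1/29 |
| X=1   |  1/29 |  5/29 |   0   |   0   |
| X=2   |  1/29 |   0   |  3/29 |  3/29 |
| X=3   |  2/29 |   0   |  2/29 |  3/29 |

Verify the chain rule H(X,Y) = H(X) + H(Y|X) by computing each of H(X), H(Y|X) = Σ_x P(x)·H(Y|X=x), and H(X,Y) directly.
H(X) = 1.9841 bits, H(Y|X) = 1.2920 bits, H(X,Y) = 3.2761 bits

Marginal of X (row sums):
  P(X=0) = 4/29 + 0 + 4/29 + 1/29 = 9/29
  P(X=1) = 1/29 + 5/29 + 0 + 0 = 6/29
  P(X=2) = 1/29 + 0 + 3/29 + 3/29 = 7/29
  P(X=3) = 2/29 + 0 + 2/29 + 3/29 = 7/29
H(X) = -[(9/29)·log₂(9/29) + (6/29)·log₂(6/29) + (7/29)·log₂(7/29) + (7/29)·log₂(7/29)]
  = 0.52388 + 0.47028 + 0.49498 + 0.49498 = 1.9841 bits

H(Y|X) = Σ_x P(x)·H(Y|X=x):
  X=0: P(X=0) = 9/29, P(Y|X=0) = (4/9, 0, 4/9, 1/9) → H(Y|X=0) = 1.39215
  X=1: P(X=1) = 6/29, P(Y|X=1) = (1/6, 5/6, 0, 0) → H(Y|X=1) = 0.65002
  X=2: P(X=2) = 7/29, P(Y|X=2) = (1/7, 0, 3/7, 3/7) → H(Y|X=2) = 1.44882
  X=3: P(X=3) = 7/29, P(Y|X=3) = (2/7, 0, 2/7, 3/7) → H(Y|X=3) = 1.55666
H(Y|X) = (9/29)·1.39215 + (6/29)·0.65002 + (7/29)·1.44882 + (7/29)·1.55666 = 1.2920 bits

H(X,Y) = -Σ_{x,y} P(x,y) log₂ P(x,y). Per-cell terms -P(x,y)·log₂P(x,y):
  X=0: 0.39420, 0.00000, 0.39420, 0.16752
  X=1: 0.16752, 0.43725, 0.00000, 0.00000
  X=2: 0.16752, 0.00000, 0.33859, 0.33859
  X=3: 0.26607, 0.00000, 0.26607, 0.33859
  (cells with P = 0 contribute 0)
Sum of the 16 terms: H(X,Y) = 3.2761 bits

Chain rule check:
  H(X) + H(Y|X) = 1.9841 + 1.2920 = 3.2761 bits
  H(X,Y) = 3.2761 bits
✓ Chain rule verified.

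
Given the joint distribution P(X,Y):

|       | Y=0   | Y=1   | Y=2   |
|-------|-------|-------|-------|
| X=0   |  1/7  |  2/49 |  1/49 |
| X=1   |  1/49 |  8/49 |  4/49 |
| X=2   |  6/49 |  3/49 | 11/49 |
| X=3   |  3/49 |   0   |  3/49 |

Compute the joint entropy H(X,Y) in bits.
3.1355 bits

H(X,Y) = -Σ_{x,y} P(x,y) log₂ P(x,y). Per-cell terms -P(x,y)·log₂P(x,y):
  X=0: 0.401051, 0.188356, 0.114586
  X=1: 0.114586, 0.426891, 0.295078
  X=2: 0.370989, 0.246719, 0.483838
  X=3: 0.246719, 0.000000, 0.246719
  (cells with P = 0 contribute 0)
Sum of the 12 terms: H(X,Y) = 3.1355 bits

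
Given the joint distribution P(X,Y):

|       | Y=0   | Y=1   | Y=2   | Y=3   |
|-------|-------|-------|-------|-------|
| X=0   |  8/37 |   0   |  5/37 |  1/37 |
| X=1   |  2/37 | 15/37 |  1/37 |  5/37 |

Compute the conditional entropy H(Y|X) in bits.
1.3384 bits

H(Y|X) = H(X,Y) - H(X)

H(X,Y) = -Σ_{x,y} P(x,y) log₂ P(x,y). Per-cell terms -P(x,y)·log₂P(x,y):
  X=0: 0.4777, 0.0000, 0.3902, 0.1408
  X=1: 0.2275, 0.5281, 0.1408, 0.3902
  (cells with P = 0 contribute 0)
Sum of the 8 terms: H(X,Y) = 2.2953 bits

Marginal of X (row sums):
  P(X=0) = 8/37 + 0 + 5/37 + 1/37 = 14/37
  P(X=1) = 2/37 + 15/37 + 1/37 + 5/37 = 23/37
H(X) = -[(14/37)·log₂(14/37) + (23/37)·log₂(23/37)]
  = 0.5305 + 0.4264 = 0.9569 bits

H(Y|X) = H(X,Y) - H(X) = 2.2953 - 0.9569 = 1.3384 bits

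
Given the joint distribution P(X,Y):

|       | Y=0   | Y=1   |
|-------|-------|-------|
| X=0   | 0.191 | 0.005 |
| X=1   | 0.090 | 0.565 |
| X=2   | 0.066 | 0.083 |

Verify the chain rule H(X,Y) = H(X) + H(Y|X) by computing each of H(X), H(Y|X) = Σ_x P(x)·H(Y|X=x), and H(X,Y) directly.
H(X) = 1.2699 bits, H(Y|X) = 0.5594 bits, H(X,Y) = 1.8293 bits

Marginal of X (row sums):
  P(X=0) = 0.191 + 0.005 = 0.196
  P(X=1) = 0.090 + 0.565 = 0.655
  P(X=2) = 0.066 + 0.083 = 0.149
H(X) = -[0.196·log₂(0.196) + 0.655·log₂(0.655) + 0.149·log₂(0.149)]
  = 0.46081 + 0.39983 + 0.40925 = 1.2699 bits

H(Y|X) = Σ_x P(x)·H(Y|X=x):
  X=0: P(X=0) = 0.196, P(Y|X=0) = (191/196, 5/196) → H(Y|X=0) = 0.17135
  X=1: P(X=1) = 0.655, P(Y|X=1) = (18/131, 113/131) → H(Y|X=1) = 0.57740
  X=2: P(X=2) = 0.149, P(Y|X=2) = (66/149, 83/149) → H(Y|X=2) = 0.99059
H(Y|X) = 0.196·0.17135 + 0.655·0.57740 + 0.149·0.99059 = 0.5594 bits

H(X,Y) = -Σ_{x,y} P(x,y) log₂ P(x,y). Per-cell terms -P(x,y)·log₂P(x,y):
  X=0: 0.45618, 0.03822
  X=1: 0.31265, 0.46538
  X=2: 0.25881, 0.29803
Sum of the 6 terms: H(X,Y) = 1.8293 bits

Chain rule check:
  H(X) + H(Y|X) = 1.2699 + 0.5594 = 1.8293 bits
  H(X,Y) = 1.8293 bits
✓ Chain rule verified.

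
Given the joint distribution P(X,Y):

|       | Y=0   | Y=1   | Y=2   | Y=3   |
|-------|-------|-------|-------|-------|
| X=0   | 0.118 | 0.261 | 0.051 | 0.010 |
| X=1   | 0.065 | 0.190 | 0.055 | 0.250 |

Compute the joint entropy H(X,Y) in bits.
2.5967 bits

H(X,Y) = -Σ_{x,y} P(x,y) log₂ P(x,y). Per-cell terms -P(x,y)·log₂P(x,y):
  X=0: 0.36381, 0.50579, 0.21896, 0.06644
  X=1: 0.25632, 0.45523, 0.23014, 0.50000
Sum of the 8 terms: H(X,Y) = 2.5967 bits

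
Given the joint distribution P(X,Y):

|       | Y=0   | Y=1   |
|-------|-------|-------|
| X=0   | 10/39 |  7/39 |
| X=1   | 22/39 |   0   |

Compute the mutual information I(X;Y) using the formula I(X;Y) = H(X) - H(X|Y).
0.2529 bits

I(X;Y) = H(X) - H(X|Y)

Marginal of X (row sums):
  P(X=0) = 10/39 + 7/39 = 17/39
  P(X=1) = 22/39 + 0 = 22/39
H(X) = -[(17/39)·log₂(17/39) + (22/39)·log₂(22/39)]
  = 0.5222 + 0.4659 = 0.9881 bits

Marginal of Y (column sums):
  P(Y=0) = 10/39 + 22/39 = 32/39
  P(Y=1) = 7/39 + 0 = 7/39
H(X|Y) = Σ_y P(y)·H(X|Y=y):
  Y=0: P(Y=0) = 32/39, P(X|Y=0) = (5/16, 11/16) → H(X|Y=0) = 0.8960
  Y=1: P(Y=1) = 7/39, P(X|Y=1) = (1, 0) → H(X|Y=1) = 0.0000
H(X|Y) = (32/39)·0.8960 + (7/39)·0.0000 = 0.7352 bits

I(X;Y) = H(X) - H(X|Y) = 0.9881 - 0.7352 = 0.2529 bits

Cross-check via I(X;Y) = H(X) + H(Y) - H(X,Y): computing H(Y) from the column sums and H(X,Y) from the 4 cells in the same way gives H(Y) = 0.6790 bits and H(X,Y) = 1.4142 bits, so
I(X;Y) = 0.9881 + 0.6790 - 1.4142 = 0.2529 bits ✓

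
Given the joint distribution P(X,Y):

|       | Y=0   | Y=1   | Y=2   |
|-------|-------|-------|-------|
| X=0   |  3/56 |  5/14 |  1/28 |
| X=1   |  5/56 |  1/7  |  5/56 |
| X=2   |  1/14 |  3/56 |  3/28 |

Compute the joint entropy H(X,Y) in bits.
2.7953 bits

H(X,Y) = -Σ_{x,y} P(x,y) log₂ P(x,y). Per-cell terms -P(x,y)·log₂P(x,y):
  X=0: 0.22620, 0.53051, 0.17169
  X=1: 0.31120, 0.40105, 0.31120
  X=2: 0.27195, 0.22620, 0.34526
Sum of the 9 terms: H(X,Y) = 2.7953 bits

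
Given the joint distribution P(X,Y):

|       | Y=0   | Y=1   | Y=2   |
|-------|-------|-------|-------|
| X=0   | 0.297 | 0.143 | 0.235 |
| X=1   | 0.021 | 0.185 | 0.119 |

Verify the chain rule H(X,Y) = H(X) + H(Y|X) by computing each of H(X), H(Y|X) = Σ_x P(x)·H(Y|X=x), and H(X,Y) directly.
H(X) = 0.9097 bits, H(Y|X) = 1.4355 bits, H(X,Y) = 2.3453 bits

Marginal of X (row sums):
  P(X=0) = 0.297 + 0.143 + 0.235 = 0.675
  P(X=1) = 0.021 + 0.185 + 0.119 = 0.325
H(X) = -[0.675·log₂(0.675) + 0.325·log₂(0.325)]
  = 0.38275 + 0.52698 = 0.9097 bits

H(Y|X) = Σ_x P(x)·H(Y|X=x):
  X=0: P(X=0) = 0.675, P(Y|X=0) = (11/25, 143/675, 47/135) → H(Y|X=0) = 1.52542
  X=1: P(X=1) = 0.325, P(Y|X=1) = (21/325, 37/65, 119/325) → H(Y|X=1) = 1.24883
H(Y|X) = 0.675·1.52542 + 0.325·1.24883 = 1.4355 bits

H(X,Y) = -Σ_{x,y} P(x,y) log₂ P(x,y). Per-cell terms -P(x,y)·log₂P(x,y):
  X=0: 0.52019, 0.40125, 0.49098
  X=1: 0.11704, 0.45036, 0.36545
Sum of the 6 terms: H(X,Y) = 2.3453 bits

Chain rule check:
  H(X) + H(Y|X) = 0.9097 + 1.4355 = 2.3452 bits
  H(X,Y) = 2.3453 bits
✓ Chain rule verified (Δ = 0.0001 is 4-dp rounding noise: each of the three values was rounded independently).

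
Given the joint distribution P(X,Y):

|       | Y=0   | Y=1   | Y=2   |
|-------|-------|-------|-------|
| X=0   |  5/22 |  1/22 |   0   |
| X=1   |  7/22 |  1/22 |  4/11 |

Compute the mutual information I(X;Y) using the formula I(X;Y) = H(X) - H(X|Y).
0.2200 bits

I(X;Y) = H(X) - H(X|Y)

Marginal of X (row sums):
  P(X=0) = 5/22 + 1/22 + 0 = 3/11
  P(X=1) = 7/22 + 1/22 + 4/11 = 8/11
H(X) = -[(3/11)·log₂(3/11) + (8/11)·log₂(8/11)]
  = 0.51122 + 0.33413 = 0.84535 bits

Marginal of Y (column sums):
  P(Y=0) = 5/22 + 7/22 = 6/11
  P(Y=1) = 1/22 + 1/22 = 1/11
  P(Y=2) = 0 + 4/11 = 4/11
H(X|Y) = Σ_y P(y)·H(X|Y=y):
  Y=0: P(Y=0) = 6/11, P(X|Y=0) = (5/12, 7/12) → H(X|Y=0) = 0.97987
  Y=1: P(Y=1) = 1/11, P(X|Y=1) = (1/2, 1/2) → H(X|Y=1) = 1.00000
  Y=2: P(Y=2) = 4/11, P(X|Y=2) = (0, 1) → H(X|Y=2) = 0.00000
H(X|Y) = (6/11)·0.97987 + (1/11)·1.00000 + (4/11)·0.00000 = 0.62538 bits

I(X;Y) = H(X) - H(X|Y) = 0.84535 - 0.62538 = 0.2200 bits

Cross-check via I(X;Y) = H(X) + H(Y) - H(X,Y): computing H(Y) from the column sums and H(X,Y) from the 6 cells in the same way gives H(Y) = 1.32218 bits and H(X,Y) = 1.94756 bits, so
I(X;Y) = 0.84535 + 1.32218 - 1.94756 = 0.2200 bits ✓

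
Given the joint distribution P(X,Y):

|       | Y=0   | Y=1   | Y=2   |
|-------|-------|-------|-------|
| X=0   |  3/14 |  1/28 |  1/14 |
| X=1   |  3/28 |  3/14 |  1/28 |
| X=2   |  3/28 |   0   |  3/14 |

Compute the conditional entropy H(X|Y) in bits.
1.1843 bits

H(X|Y) = H(X,Y) - H(Y)

H(X,Y) = -Σ_{x,y} P(x,y) log₂ P(x,y). Per-cell terms -P(x,y)·log₂P(x,y):
  X=0: 0.47623, 0.17169, 0.27195
  X=1: 0.34526, 0.47623, 0.17169
  X=2: 0.34526, 0.00000, 0.47623
  (cells with P = 0 contribute 0)
Sum of the 9 terms: H(X,Y) = 2.7345 bits

Marginal of Y (column sums):
  P(Y=0) = 3/14 + 3/28 + 3/28 = 3/7
  P(Y=1) = 1/28 + 3/14 + 0 = 1/4
  P(Y=2) = 1/14 + 1/28 + 3/14 = 9/28
H(Y) = -[(3/7)·log₂(3/7) + (1/4)·log₂(1/4) + (9/28)·log₂(9/28)]
  = 0.52388 + 0.50000 + 0.52632 = 1.5502 bits

H(X|Y) = H(X,Y) - H(Y) = 2.7345 - 1.5502 = 1.1843 bits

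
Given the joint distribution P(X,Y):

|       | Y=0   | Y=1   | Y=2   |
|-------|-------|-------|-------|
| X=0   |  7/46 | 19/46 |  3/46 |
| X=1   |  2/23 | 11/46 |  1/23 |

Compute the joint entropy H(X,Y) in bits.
2.1938 bits

H(X,Y) = -Σ_{x,y} P(x,y) log₂ P(x,y). Per-cell terms -P(x,y)·log₂P(x,y):
  X=0: 0.4133, 0.5269, 0.2569
  X=1: 0.3064, 0.4936, 0.1967
Sum of the 6 terms: H(X,Y) = 2.1938 bits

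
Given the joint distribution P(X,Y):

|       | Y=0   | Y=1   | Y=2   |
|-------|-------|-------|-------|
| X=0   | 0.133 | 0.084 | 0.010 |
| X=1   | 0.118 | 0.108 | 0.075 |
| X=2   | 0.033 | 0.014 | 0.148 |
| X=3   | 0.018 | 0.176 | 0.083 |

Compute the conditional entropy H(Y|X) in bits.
1.2647 bits

H(Y|X) = H(X,Y) - H(X)

H(X,Y) = -Σ_{x,y} P(x,y) log₂ P(x,y). Per-cell terms -P(x,y)·log₂P(x,y):
  X=0: 0.38710, 0.30017, 0.06644
  X=1: 0.36381, 0.34678, 0.28027
  X=2: 0.16241, 0.08622, 0.40794
  X=3: 0.10433, 0.44112, 0.29803
Sum of the 12 terms: H(X,Y) = 3.2446 bits

Marginal of X (row sums):
  P(X=0) = 0.133 + 0.084 + 0.010 = 0.227
  P(X=1) = 0.118 + 0.108 + 0.075 = 0.301
  P(X=2) = 0.033 + 0.014 + 0.148 = 0.195
  P(X=3) = 0.018 + 0.176 + 0.083 = 0.277
H(X) = -[0.227·log₂(0.227) + 0.301·log₂(0.301) + 0.195·log₂(0.195) + 0.277·log₂(0.277)]
  = 0.48561 + 0.52138 + 0.45990 + 0.51302 = 1.9799 bits

H(Y|X) = H(X,Y) - H(X) = 3.2446 - 1.9799 = 1.2647 bits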